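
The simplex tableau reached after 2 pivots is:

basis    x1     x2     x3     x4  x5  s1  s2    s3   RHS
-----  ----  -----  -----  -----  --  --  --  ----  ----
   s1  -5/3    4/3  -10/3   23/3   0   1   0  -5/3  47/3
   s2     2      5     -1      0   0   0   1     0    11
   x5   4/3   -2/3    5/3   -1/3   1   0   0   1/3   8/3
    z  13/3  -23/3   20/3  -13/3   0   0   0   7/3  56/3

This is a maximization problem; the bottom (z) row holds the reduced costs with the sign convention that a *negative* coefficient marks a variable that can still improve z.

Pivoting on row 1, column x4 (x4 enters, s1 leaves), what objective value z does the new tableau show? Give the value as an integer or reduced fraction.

Minimum ratio for x4: (47/3)/(23/3) = 47/23.
z changes by −(z-row coeff of x4)·ratio = −(-13/3)·(47/23) = 611/69.
New z = 56/3 + (611/69) = 633/23.

633/23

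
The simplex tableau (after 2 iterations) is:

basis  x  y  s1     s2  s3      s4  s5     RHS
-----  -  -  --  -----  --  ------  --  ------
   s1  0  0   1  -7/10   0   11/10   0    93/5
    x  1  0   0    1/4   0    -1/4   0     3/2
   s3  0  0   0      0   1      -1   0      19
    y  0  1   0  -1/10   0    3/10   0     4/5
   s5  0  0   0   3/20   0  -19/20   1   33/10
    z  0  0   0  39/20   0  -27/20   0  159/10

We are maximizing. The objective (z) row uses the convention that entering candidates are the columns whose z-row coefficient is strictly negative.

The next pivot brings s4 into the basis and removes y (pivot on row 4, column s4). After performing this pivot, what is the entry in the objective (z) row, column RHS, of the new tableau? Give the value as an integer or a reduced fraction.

39/2

Pivot element is row 4, column s4: 3/10.
Normalize row 4: new (row 4, RHS) = (4/5)/(3/10) = 8/3.
z-row ← z-row − (-27/20)·(new row 4): 159/10 − (-27/20)·(8/3) = 39/2.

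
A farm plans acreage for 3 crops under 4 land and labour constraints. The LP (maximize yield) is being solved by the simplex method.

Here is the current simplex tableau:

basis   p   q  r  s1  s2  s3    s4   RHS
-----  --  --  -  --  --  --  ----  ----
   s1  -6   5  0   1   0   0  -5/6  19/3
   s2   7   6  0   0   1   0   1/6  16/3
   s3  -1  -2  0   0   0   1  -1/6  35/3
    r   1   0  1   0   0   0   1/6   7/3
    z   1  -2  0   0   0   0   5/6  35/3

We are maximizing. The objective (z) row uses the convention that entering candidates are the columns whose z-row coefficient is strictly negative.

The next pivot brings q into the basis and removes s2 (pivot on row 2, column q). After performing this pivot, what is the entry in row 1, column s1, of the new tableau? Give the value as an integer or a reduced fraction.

1

Pivot element is row 2, column q: 6.
Normalize row 2: new (row 2, s1) = 0/6 = 0.
row 1 ← row 1 − 5·(new row 2): 1 − 5·0 = 1.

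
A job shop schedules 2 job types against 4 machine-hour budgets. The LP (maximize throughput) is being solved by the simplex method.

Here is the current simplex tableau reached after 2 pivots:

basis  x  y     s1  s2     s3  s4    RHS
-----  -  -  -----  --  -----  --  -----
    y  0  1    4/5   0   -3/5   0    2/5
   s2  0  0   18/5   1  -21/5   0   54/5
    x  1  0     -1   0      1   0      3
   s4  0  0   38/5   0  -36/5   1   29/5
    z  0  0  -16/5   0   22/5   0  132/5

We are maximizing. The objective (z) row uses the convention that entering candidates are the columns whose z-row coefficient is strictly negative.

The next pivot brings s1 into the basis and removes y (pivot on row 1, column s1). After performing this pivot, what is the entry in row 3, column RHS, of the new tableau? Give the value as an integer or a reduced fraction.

7/2

Pivot element is row 1, column s1: 4/5.
Normalize row 1: new (row 1, RHS) = (2/5)/(4/5) = 1/2.
row 3 ← row 3 − (-1)·(new row 1): 3 − (-1)·(1/2) = 7/2.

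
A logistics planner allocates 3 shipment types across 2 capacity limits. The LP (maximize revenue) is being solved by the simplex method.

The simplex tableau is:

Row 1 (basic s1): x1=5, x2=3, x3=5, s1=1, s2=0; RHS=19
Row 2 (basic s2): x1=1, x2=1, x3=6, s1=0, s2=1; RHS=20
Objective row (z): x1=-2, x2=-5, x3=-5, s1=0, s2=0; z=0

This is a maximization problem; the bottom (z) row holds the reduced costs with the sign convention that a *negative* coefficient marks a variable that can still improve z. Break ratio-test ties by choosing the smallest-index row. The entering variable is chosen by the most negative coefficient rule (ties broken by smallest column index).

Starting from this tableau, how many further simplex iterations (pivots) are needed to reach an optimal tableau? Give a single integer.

1

pivot: x2 in, s1 out → z = 95/3
No improving column remains; optimal.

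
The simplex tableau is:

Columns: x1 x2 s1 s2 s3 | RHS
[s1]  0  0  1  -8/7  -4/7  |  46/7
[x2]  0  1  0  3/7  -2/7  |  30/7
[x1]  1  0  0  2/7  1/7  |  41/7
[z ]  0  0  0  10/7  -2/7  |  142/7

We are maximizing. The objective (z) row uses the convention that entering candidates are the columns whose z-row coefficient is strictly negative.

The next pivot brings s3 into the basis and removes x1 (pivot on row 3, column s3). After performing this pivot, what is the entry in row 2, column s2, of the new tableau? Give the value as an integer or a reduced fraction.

1

Pivot element is row 3, column s3: 1/7.
Normalize row 3: new (row 3, s2) = (2/7)/(1/7) = 2.
row 2 ← row 2 − (-2/7)·(new row 3): 3/7 − (-2/7)·2 = 1.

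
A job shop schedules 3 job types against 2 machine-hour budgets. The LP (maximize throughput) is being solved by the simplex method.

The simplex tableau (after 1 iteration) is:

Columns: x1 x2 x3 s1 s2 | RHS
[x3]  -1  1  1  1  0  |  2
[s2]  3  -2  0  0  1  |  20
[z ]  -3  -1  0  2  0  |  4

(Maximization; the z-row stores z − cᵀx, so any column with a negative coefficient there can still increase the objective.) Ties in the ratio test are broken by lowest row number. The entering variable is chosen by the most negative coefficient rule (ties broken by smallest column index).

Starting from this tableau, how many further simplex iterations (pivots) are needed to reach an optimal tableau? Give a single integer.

pivot: x1 in, s2 out → z = 24
pivot: x2 in, x3 out → z = 102
No improving column remains; optimal.

2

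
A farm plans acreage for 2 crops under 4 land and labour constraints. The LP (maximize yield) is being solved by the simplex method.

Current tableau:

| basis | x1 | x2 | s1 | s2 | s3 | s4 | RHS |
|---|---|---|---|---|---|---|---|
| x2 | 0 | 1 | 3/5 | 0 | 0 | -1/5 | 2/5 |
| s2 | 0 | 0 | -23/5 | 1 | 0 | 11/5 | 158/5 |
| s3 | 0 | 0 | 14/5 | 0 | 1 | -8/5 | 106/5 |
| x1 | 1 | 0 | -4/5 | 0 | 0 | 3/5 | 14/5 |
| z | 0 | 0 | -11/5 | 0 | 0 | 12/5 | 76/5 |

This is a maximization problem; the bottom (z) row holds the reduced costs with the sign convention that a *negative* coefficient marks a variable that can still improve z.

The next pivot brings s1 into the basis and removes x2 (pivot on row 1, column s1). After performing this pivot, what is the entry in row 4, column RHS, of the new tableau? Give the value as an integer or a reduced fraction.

10/3

Pivot element is row 1, column s1: 3/5.
Normalize row 1: new (row 1, RHS) = (2/5)/(3/5) = 2/3.
row 4 ← row 4 − (-4/5)·(new row 1): 14/5 − (-4/5)·(2/3) = 10/3.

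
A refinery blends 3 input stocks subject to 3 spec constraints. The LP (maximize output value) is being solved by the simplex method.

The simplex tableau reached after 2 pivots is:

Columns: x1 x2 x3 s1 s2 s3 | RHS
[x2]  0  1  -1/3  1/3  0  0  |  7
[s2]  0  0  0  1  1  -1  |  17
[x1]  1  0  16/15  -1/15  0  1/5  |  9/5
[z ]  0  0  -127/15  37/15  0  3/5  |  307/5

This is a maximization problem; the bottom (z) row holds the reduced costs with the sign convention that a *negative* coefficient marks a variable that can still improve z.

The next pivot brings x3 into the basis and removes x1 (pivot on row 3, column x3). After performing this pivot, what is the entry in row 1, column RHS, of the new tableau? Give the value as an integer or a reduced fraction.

121/16

Pivot element is row 3, column x3: 16/15.
Normalize row 3: new (row 3, RHS) = (9/5)/(16/15) = 27/16.
row 1 ← row 1 − (-1/3)·(new row 3): 7 − (-1/3)·(27/16) = 121/16.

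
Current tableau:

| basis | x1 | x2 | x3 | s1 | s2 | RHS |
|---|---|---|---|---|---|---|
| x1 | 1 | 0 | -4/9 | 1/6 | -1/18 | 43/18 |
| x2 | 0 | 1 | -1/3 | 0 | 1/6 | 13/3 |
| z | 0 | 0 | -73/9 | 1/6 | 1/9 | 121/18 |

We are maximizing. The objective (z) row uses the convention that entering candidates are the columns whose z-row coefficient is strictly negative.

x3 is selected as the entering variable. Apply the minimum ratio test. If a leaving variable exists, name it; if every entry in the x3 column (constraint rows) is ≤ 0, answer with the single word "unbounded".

unbounded

x3-column entries: row 1: -4/9, row 2: -1/3. All ≤ 0, so x3 can increase without bound; the LP is unbounded in this direction.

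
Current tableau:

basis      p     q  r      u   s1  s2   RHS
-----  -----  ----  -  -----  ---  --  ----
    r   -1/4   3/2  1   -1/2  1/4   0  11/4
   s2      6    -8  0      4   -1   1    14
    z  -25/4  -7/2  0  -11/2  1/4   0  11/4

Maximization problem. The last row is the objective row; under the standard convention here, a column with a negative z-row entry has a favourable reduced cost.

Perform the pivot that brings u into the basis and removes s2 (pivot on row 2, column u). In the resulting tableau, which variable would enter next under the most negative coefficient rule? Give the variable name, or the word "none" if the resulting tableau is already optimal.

Pivot element 4. New z-row = old z-row − (-11/2)·(row 2/4).
Updated z-row coefficients: p: 2, q: -29/2, r: 0, u: 0, s1: -9/8, s2: 11/8.
The most negative is -29/2 in column q, so q would enter next.

q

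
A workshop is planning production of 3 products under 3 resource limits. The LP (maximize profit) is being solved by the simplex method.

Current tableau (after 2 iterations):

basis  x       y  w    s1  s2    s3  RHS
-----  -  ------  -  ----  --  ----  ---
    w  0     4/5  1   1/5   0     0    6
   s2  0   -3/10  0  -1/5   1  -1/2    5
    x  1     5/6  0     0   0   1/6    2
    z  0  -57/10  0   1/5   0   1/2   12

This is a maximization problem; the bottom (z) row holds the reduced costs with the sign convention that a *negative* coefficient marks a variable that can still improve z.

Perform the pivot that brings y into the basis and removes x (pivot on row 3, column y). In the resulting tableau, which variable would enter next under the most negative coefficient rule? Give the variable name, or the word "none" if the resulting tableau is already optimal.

Pivot element 5/6. New z-row = old z-row − (-57/10)·(row 3/(5/6)).
Updated z-row coefficients: x: 171/25, y: 0, w: 0, s1: 1/5, s2: 0, s3: 41/25.
No coefficient is strictly negative; the tableau after this pivot is optimal.

none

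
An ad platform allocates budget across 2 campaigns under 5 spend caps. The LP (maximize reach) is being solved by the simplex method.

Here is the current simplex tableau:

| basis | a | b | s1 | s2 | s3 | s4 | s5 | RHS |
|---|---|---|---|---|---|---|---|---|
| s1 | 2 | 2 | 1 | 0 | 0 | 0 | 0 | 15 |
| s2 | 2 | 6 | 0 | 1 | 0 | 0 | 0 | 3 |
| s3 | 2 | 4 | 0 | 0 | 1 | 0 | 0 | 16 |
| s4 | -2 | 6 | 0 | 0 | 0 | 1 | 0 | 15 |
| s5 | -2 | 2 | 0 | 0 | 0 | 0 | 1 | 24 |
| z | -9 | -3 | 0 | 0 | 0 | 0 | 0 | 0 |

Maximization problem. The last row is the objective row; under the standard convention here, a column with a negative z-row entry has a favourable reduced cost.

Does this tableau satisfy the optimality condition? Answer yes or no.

no

Column a has objective-row coefficient -9, which is negative; an improving pivot exists, so not yet optimal.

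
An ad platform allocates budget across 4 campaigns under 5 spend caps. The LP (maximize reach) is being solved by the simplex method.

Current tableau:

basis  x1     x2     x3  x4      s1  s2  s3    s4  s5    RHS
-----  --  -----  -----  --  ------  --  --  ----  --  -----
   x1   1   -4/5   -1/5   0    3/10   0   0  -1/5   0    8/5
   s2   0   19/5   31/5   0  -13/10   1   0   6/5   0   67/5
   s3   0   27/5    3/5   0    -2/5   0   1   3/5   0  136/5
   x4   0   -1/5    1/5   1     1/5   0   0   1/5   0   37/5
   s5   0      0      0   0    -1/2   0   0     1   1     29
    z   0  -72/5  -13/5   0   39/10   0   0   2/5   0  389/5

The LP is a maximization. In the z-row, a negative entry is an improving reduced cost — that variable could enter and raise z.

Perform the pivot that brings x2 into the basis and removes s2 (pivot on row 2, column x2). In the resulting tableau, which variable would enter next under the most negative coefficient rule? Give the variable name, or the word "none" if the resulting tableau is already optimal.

s1

Pivot element 19/5. New z-row = old z-row − (-72/5)·(row 2/(19/5)).
Updated z-row coefficients: x1: 0, x2: 0, x3: 397/19, x4: 0, s1: -39/38, s2: 72/19, s3: 0, s4: 94/19, s5: 0.
The most negative is -39/38 in column s1, so s1 would enter next.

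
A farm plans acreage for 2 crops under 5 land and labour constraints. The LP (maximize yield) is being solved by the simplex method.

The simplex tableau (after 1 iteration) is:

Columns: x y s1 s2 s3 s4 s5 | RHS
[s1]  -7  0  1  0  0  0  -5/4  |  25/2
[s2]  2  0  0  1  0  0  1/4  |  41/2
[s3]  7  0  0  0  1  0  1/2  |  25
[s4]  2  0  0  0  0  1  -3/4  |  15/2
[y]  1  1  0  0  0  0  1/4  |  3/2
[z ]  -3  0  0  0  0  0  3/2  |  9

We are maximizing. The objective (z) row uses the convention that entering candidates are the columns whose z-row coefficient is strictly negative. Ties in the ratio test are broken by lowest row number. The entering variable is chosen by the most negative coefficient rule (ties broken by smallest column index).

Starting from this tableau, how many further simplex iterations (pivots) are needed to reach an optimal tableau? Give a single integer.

1

pivot: x in, y out → z = 27/2
No improving column remains; optimal.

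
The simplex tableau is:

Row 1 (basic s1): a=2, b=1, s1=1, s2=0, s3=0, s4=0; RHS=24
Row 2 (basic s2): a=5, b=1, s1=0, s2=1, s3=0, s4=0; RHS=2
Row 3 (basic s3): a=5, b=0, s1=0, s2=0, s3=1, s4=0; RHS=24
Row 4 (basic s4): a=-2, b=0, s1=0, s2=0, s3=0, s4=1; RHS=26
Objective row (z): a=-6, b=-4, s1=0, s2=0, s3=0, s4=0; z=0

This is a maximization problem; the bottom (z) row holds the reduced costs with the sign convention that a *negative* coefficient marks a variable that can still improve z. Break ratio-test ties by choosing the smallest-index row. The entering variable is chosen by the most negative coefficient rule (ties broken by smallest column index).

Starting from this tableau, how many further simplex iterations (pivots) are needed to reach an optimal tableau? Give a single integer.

pivot: a in, s2 out → z = 12/5
pivot: b in, a out → z = 8
No improving column remains; optimal.

2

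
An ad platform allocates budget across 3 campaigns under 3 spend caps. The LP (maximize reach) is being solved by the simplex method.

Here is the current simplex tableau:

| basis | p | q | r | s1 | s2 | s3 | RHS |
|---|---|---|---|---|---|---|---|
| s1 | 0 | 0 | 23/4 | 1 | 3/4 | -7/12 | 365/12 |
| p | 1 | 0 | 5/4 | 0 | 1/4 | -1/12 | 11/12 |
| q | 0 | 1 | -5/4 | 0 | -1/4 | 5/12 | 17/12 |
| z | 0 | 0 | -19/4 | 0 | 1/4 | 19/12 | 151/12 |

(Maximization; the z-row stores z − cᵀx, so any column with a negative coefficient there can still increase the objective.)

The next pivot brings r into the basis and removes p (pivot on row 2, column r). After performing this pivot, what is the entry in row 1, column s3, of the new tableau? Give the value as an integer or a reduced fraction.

Pivot element is row 2, column r: 5/4.
Normalize row 2: new (row 2, s3) = (-1/12)/(5/4) = -1/15.
row 1 ← row 1 − (23/4)·(new row 2): -7/12 − (23/4)·(-1/15) = -1/5.

-1/5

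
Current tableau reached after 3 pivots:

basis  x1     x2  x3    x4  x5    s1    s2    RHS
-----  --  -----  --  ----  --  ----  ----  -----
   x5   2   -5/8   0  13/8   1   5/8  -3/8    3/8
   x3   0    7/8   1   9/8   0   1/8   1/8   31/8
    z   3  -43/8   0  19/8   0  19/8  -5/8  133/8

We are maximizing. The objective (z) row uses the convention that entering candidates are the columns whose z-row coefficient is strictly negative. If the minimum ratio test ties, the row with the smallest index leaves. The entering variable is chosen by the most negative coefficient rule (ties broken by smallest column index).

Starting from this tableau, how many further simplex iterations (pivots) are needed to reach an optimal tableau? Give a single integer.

pivot: x2 in, x3 out → z = 283/7
No improving column remains; optimal.

1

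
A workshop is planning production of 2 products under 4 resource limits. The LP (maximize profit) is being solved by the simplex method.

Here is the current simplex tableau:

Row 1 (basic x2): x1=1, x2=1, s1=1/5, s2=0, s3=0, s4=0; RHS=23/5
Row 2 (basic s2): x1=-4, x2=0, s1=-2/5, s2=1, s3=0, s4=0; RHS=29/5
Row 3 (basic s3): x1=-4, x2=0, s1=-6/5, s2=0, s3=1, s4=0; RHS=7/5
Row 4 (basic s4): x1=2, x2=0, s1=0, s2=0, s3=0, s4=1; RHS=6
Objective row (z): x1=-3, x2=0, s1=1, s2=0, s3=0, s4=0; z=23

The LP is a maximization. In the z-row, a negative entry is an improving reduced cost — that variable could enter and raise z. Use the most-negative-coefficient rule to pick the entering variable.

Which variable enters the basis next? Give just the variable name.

x1

Objective-row coefficients: x1: -3, x2: 0, s1: 1, s2: 0, s3: 0, s4: 0.
The most negative is -3 in column x1, so x1 enters.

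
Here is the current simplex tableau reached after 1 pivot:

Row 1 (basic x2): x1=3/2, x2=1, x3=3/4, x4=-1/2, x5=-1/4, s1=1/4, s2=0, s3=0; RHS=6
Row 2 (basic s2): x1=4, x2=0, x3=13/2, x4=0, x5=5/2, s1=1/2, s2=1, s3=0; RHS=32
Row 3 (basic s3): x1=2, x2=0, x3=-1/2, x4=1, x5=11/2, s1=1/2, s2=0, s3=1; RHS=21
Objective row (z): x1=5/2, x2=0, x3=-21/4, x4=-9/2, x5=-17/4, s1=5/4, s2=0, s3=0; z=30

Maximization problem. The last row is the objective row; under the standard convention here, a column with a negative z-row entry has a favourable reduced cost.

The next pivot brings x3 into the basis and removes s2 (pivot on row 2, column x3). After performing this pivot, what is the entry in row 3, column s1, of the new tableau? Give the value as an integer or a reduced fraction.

7/13

Pivot element is row 2, column x3: 13/2.
Normalize row 2: new (row 2, s1) = (1/2)/(13/2) = 1/13.
row 3 ← row 3 − (-1/2)·(new row 2): 1/2 − (-1/2)·(1/13) = 7/13.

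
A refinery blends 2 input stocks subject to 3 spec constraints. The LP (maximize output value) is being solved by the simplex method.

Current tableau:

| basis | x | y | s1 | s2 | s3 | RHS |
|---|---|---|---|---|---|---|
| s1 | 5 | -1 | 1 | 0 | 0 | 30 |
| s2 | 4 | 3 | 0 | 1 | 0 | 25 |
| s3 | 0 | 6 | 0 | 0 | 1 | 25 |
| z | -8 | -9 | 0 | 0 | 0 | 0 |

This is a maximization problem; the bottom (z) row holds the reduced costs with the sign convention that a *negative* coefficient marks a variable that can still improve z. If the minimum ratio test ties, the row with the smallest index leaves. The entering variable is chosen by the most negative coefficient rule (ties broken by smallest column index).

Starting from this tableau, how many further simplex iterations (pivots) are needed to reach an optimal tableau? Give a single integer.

pivot: y in, s3 out → z = 75/2
pivot: x in, s2 out → z = 125/2
No improving column remains; optimal.

2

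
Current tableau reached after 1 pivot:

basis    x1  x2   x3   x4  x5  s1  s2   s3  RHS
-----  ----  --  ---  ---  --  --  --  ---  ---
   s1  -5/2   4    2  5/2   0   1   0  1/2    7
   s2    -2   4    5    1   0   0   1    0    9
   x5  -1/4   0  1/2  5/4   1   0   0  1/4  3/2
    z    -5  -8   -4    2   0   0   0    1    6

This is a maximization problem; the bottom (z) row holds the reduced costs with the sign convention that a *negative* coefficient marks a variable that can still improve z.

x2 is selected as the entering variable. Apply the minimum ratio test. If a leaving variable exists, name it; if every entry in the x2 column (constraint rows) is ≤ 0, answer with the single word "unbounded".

s1

Ratios: row 1 (s1): 7/4 = 7/4; row 2 (s2): 9/4 = 9/4; row 3 (x5): entry 0 ≤ 0, skip.
Minimum ratio is in the s1 row, so s1 leaves.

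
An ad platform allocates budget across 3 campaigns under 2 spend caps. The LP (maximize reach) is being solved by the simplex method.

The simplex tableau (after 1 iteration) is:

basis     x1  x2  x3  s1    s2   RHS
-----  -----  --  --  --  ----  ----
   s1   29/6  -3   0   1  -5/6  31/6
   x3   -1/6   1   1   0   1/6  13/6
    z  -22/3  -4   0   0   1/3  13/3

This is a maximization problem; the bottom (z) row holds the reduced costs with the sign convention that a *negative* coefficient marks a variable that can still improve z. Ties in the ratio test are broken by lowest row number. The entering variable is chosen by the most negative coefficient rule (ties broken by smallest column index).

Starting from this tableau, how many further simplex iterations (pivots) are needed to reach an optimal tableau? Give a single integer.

pivot: x1 in, s1 out → z = 353/29
pivot: x2 in, x3 out → z = 449/13
No improving column remains; optimal.

2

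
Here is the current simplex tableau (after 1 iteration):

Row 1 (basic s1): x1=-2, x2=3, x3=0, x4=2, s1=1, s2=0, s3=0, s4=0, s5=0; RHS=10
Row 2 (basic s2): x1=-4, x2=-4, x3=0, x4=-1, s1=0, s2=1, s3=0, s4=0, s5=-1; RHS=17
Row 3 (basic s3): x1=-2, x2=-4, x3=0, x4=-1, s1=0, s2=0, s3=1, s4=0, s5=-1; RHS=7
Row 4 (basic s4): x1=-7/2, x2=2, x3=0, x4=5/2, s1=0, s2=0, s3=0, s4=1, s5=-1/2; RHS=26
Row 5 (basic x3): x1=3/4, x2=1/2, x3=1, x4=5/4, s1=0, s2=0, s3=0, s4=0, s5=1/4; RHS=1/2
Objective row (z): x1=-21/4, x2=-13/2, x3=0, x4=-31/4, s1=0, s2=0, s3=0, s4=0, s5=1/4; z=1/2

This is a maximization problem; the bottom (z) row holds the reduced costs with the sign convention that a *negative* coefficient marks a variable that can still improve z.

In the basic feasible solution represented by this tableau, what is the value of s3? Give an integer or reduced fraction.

s3 is basic (row 3); its value is the RHS of that row: 7.

7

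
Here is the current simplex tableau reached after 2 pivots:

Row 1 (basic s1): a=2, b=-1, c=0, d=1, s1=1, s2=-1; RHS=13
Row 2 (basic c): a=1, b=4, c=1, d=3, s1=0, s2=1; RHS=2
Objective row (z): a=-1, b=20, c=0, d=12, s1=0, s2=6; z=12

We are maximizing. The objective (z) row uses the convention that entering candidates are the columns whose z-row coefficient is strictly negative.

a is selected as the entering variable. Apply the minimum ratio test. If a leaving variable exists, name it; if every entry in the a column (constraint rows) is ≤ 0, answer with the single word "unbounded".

Ratios: row 1 (s1): 13/2 = 13/2; row 2 (c): 2/1 = 2.
Minimum ratio is in the c row, so c leaves.

c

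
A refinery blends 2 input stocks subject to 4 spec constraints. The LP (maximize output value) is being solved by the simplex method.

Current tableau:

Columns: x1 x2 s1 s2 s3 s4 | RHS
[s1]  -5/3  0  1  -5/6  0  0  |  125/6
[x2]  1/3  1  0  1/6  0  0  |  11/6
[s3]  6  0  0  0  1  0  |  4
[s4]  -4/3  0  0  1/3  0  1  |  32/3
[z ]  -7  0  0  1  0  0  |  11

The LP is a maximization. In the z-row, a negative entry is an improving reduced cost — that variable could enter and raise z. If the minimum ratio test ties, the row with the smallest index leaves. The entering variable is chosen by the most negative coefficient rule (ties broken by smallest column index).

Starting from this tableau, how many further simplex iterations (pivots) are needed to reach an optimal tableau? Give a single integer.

1

pivot: x1 in, s3 out → z = 47/3
No improving column remains; optimal.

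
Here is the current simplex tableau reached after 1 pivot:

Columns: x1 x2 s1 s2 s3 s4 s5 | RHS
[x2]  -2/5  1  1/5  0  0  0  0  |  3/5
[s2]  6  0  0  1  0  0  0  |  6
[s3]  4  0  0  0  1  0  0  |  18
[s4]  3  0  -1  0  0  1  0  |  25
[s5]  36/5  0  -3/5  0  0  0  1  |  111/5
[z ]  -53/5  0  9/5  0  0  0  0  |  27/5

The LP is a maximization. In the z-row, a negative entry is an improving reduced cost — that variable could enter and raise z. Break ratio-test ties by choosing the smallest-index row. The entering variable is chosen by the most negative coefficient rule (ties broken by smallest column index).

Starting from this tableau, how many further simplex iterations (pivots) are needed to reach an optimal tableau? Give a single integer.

pivot: x1 in, s2 out → z = 16
No improving column remains; optimal.

1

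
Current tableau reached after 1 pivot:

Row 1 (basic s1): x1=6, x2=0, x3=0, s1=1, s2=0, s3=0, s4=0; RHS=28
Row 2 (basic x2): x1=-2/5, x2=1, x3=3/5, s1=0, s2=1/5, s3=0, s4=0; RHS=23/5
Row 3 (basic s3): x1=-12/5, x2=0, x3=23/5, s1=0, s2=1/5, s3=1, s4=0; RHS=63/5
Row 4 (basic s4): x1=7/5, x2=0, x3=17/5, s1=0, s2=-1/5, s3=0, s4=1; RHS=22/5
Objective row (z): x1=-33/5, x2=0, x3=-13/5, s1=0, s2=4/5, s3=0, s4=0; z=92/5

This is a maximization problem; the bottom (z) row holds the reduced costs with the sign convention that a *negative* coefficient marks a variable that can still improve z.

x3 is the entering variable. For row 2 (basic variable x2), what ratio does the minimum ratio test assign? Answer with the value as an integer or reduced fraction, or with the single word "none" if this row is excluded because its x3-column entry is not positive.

23/3

Ratio = RHS / (x3 entry) = (23/5) / (3/5) = 23/3.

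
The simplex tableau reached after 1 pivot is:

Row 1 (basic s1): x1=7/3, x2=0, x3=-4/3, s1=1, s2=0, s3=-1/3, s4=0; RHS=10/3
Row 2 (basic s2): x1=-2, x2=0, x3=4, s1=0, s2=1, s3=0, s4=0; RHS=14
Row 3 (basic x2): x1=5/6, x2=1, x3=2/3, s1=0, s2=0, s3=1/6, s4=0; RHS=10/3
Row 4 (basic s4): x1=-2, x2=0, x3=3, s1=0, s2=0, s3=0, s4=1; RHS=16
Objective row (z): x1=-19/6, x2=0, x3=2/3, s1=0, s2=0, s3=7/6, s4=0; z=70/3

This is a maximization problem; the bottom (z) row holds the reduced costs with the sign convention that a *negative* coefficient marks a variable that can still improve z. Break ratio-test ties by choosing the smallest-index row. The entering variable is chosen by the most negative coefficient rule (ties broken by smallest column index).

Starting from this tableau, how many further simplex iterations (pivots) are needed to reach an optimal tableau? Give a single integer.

pivot: x1 in, s1 out → z = 195/7
pivot: x3 in, x2 out → z = 30
No improving column remains; optimal.

2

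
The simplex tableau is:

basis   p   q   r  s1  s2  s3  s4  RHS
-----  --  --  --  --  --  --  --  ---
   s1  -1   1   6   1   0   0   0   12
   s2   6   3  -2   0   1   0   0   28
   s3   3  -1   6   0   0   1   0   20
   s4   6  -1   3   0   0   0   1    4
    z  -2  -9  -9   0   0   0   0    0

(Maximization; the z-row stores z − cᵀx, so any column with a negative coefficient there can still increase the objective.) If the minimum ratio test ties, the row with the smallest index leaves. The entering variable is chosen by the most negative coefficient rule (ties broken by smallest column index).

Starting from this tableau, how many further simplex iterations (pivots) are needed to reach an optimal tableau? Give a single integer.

2

pivot: q in, s2 out → z = 84
pivot: r in, s1 out → z = 90
No improving column remains; optimal.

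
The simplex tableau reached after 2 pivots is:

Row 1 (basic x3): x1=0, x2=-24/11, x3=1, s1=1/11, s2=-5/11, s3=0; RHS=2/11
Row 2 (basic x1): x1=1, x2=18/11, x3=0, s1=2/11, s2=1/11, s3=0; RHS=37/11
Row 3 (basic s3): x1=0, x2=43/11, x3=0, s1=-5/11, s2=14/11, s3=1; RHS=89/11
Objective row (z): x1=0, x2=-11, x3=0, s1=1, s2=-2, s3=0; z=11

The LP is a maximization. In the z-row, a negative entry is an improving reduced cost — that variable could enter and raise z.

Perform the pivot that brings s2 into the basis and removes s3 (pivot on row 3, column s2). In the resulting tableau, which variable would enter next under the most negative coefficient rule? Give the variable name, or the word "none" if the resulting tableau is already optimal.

x2

Pivot element 14/11. New z-row = old z-row − (-2)·(row 3/(14/11)).
Updated z-row coefficients: x1: 0, x2: -34/7, x3: 0, s1: 2/7, s2: 0, s3: 11/7.
The most negative is -34/7 in column x2, so x2 would enter next.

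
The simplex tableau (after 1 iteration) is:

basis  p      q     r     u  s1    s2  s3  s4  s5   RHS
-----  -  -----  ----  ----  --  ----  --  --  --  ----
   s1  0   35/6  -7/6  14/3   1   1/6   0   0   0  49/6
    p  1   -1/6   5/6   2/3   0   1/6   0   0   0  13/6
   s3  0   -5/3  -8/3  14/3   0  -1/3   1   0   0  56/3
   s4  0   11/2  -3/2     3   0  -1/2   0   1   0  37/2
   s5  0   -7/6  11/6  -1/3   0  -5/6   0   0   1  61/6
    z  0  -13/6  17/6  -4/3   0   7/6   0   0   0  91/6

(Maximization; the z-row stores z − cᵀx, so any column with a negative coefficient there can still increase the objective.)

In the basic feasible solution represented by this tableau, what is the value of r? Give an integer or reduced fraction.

0

r is nonbasic (not in the basis column), so its value in the current BFS is 0.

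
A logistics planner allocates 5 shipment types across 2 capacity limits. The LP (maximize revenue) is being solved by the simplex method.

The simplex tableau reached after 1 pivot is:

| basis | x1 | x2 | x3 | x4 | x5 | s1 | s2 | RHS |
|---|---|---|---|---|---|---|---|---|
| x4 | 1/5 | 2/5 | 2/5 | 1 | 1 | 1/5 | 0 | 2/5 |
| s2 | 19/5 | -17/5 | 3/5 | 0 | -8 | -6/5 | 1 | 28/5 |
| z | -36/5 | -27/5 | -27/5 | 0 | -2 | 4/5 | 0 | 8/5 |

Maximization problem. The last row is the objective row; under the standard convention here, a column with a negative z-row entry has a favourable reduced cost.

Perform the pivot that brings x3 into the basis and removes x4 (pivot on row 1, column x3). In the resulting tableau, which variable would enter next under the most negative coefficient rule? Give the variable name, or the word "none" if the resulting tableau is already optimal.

Pivot element 2/5. New z-row = old z-row − (-27/5)·(row 1/(2/5)).
Updated z-row coefficients: x1: -9/2, x2: 0, x3: 0, x4: 27/2, x5: 23/2, s1: 7/2, s2: 0.
The most negative is -9/2 in column x1, so x1 would enter next.

x1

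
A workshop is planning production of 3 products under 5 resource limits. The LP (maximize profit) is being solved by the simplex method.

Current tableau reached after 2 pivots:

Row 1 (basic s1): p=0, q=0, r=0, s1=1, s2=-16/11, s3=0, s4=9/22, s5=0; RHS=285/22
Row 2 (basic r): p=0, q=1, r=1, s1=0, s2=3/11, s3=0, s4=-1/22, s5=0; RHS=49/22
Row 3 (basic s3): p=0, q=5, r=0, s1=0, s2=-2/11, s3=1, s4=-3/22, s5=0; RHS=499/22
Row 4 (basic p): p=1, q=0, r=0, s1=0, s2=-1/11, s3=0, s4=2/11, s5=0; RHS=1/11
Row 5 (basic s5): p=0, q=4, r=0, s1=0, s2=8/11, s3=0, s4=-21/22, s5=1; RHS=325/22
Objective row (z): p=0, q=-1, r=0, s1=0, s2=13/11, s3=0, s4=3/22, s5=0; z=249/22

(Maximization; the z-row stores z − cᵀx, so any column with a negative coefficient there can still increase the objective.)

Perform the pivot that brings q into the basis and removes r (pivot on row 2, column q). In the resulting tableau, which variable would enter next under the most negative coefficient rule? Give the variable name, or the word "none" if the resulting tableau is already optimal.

Pivot element 1. New z-row = old z-row − (-1)·(row 2/1).
Updated z-row coefficients: p: 0, q: 0, r: 1, s1: 0, s2: 16/11, s3: 0, s4: 1/11, s5: 0.
No coefficient is strictly negative; the tableau after this pivot is optimal.

none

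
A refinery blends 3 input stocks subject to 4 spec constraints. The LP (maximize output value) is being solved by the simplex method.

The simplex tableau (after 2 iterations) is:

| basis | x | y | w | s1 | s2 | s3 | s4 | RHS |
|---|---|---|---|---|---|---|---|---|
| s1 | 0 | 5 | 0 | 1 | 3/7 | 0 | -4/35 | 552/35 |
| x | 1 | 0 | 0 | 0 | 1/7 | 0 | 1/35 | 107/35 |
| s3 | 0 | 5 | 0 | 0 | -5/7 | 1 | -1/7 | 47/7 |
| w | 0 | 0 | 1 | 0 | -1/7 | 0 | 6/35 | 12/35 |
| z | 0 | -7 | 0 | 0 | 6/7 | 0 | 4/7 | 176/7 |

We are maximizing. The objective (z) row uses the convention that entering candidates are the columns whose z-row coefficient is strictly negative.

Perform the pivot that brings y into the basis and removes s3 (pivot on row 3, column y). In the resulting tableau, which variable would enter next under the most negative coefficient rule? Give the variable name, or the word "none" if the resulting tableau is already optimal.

s2

Pivot element 5. New z-row = old z-row − (-7)·(row 3/5).
Updated z-row coefficients: x: 0, y: 0, w: 0, s1: 0, s2: -1/7, s3: 7/5, s4: 13/35.
The most negative is -1/7 in column s2, so s2 would enter next.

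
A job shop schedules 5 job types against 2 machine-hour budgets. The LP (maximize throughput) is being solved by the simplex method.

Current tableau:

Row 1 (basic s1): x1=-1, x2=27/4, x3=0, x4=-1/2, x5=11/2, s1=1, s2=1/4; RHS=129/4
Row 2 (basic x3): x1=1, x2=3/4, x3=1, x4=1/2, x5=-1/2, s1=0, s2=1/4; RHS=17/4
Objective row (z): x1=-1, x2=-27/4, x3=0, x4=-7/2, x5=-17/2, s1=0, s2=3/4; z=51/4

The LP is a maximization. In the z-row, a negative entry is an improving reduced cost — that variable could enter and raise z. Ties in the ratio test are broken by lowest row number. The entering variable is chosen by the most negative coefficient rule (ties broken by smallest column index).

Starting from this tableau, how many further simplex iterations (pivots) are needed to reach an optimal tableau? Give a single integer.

pivot: x5 in, s1 out → z = 1377/22
pivot: x4 in, x3 out → z = 1301/10
No improving column remains; optimal.

2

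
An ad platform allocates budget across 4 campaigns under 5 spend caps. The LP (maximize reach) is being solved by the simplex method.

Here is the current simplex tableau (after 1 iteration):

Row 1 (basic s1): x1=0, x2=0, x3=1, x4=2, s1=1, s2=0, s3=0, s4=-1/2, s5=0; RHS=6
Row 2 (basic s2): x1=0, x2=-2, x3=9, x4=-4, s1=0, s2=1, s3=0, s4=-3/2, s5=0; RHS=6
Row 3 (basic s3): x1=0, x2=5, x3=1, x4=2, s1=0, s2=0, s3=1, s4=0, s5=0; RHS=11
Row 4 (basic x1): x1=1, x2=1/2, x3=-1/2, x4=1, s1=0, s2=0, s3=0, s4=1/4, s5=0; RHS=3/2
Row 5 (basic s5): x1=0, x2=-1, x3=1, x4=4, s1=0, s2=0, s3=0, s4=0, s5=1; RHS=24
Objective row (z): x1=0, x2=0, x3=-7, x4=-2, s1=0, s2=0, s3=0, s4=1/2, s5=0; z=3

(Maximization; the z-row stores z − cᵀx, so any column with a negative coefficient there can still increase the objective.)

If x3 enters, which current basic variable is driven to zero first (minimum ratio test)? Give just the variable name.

s2

Ratios: row 1 (s1): 6/1 = 6; row 2 (s2): 6/9 = 2/3; row 3 (s3): 11/1 = 11; row 4 (x1): entry -1/2 ≤ 0, skip; row 5 (s5): 24/1 = 24.
Minimum ratio 2/3 is in the s2 row, so s2 leaves.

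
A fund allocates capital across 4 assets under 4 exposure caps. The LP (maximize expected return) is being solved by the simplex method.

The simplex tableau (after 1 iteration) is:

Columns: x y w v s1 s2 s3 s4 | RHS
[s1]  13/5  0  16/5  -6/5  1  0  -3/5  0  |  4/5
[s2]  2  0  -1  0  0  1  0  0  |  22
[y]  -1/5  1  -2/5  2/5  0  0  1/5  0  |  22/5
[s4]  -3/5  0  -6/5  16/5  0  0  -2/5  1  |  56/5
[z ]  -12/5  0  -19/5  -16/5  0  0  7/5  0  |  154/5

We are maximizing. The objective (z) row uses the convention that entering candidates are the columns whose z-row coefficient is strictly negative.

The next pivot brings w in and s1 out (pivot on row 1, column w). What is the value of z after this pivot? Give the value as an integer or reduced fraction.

127/4

Minimum ratio for w: (4/5)/(16/5) = 1/4.
z changes by −(z-row coeff of w)·ratio = −(-19/5)·(1/4) = 19/20.
New z = 154/5 + (19/20) = 127/4.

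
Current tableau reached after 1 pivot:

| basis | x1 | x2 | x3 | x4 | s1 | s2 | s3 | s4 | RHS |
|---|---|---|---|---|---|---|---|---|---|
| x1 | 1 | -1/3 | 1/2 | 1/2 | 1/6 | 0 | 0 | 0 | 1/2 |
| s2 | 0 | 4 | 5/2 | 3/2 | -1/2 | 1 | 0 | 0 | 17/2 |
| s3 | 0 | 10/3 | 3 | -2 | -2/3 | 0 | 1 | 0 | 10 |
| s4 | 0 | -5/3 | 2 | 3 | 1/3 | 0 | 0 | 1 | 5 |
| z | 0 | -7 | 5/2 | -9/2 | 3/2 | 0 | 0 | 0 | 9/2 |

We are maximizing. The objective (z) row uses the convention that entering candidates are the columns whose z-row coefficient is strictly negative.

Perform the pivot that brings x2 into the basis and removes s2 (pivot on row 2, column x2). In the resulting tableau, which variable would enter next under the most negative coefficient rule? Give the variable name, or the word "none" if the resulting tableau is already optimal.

x4

Pivot element 4. New z-row = old z-row − (-7)·(row 2/4).
Updated z-row coefficients: x1: 0, x2: 0, x3: 55/8, x4: -15/8, s1: 5/8, s2: 7/4, s3: 0, s4: 0.
The most negative is -15/8 in column x4, so x4 would enter next.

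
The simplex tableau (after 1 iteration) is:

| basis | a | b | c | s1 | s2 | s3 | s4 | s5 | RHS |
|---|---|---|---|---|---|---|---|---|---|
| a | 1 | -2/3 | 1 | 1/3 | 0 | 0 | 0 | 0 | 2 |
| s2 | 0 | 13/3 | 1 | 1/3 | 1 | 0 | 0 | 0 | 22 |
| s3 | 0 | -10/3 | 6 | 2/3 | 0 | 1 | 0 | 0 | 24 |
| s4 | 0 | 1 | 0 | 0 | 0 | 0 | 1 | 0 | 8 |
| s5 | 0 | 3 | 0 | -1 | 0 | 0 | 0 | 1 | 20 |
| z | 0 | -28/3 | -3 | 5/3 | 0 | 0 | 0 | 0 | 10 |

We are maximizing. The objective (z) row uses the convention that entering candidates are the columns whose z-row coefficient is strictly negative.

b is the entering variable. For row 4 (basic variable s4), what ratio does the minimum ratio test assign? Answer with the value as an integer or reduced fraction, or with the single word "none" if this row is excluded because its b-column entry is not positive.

8

Ratio = RHS / (b entry) = 8 / 1 = 8.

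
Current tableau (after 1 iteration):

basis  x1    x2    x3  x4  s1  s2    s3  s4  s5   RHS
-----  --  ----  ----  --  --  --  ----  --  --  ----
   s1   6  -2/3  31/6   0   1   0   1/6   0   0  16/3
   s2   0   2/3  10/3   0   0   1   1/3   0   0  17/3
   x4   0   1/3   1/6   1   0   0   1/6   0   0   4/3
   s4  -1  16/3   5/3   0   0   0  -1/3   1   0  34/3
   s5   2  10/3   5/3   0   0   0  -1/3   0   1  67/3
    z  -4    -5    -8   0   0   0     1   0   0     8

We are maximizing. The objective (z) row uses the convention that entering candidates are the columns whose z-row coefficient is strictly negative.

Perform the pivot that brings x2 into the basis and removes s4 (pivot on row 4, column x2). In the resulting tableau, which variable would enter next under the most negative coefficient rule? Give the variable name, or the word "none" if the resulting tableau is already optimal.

x3

Pivot element 16/3. New z-row = old z-row − (-5)·(row 4/(16/3)).
Updated z-row coefficients: x1: -79/16, x2: 0, x3: -103/16, x4: 0, s1: 0, s2: 0, s3: 11/16, s4: 15/16, s5: 0.
The most negative is -103/16 in column x3, so x3 would enter next.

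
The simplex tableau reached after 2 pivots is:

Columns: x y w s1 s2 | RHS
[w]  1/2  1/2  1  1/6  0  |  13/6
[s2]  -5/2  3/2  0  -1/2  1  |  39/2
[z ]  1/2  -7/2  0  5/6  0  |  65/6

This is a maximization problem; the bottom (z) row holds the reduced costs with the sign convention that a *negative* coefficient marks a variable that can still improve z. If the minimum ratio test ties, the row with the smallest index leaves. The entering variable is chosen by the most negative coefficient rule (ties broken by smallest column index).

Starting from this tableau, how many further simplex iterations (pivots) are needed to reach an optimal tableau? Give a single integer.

pivot: y in, w out → z = 26
No improving column remains; optimal.

1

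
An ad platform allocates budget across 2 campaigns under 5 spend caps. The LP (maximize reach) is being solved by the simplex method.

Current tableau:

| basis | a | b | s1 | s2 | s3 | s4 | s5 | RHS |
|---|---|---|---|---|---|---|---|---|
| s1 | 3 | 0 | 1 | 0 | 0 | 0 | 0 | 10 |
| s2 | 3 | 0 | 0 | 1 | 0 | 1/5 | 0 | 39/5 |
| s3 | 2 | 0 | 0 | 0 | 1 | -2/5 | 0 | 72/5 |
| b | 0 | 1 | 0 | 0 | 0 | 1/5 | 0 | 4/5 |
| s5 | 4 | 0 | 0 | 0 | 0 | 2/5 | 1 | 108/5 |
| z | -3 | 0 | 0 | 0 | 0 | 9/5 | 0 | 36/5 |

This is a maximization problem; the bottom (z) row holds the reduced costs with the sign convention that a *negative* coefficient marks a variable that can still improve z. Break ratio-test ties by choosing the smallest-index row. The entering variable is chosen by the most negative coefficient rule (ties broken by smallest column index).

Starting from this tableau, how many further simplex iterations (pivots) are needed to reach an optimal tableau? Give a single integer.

pivot: a in, s2 out → z = 15
No improving column remains; optimal.

1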